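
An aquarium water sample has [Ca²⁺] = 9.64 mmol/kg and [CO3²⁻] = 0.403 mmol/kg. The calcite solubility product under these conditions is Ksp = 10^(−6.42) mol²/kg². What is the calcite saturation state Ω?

Ω = 10.2

Ksp = 10^(−6.42) = 3.802×10^-7
Ω = [Ca²⁺][CO3²⁻]/Ksp = (9.64×10^-3)(0.403×10^-3) / 3.802×10^-7 = 10.2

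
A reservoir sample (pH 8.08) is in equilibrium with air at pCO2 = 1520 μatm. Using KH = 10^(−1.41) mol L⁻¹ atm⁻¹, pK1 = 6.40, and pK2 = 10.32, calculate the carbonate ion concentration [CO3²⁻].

[CO3²⁻] = 16.3 μmol/L

[CO2*] = KH · pCO2 = 10^(−1.41) × 1520×10^-6 = 5.913×10^-5 mol/L
α₀ = 1/(1 + K1/[H⁺] + K1K2/[H⁺]²) = 1/(1 + 10^+1.68 + 10^-0.56) = 0.02035
DIC = [CO2*]/α₀ = 5.913×10^-5 / 0.02035 = 2.906 mmol/L
[CO3²⁻] = α₂·DIC; α₂ = 0.005605, so [CO3²⁻] = 0.005605 × 2.906 = 0.0163 mmol/L = 16.3 μmol/L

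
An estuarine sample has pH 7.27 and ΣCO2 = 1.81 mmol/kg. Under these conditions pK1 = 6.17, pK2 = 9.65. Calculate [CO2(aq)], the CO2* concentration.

[CO2*] = 0.133 mmol/kg

α₀ = 1 / (1 + K1/[H⁺] + K1K2/[H⁺]²) = 1 / (1 + 10^+1.10 + 10^-1.28)
   = 1 / (1 + 12.589 + 0.052481) = 1/13.642 = 0.07330
[CO2*] = α₀ × DIC = 0.07330 × 1.81 = 0.133 mmol/kg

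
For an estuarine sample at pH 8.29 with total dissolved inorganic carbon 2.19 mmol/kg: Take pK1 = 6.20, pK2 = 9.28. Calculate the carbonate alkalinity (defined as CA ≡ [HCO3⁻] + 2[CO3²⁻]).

CA = 2.38 mmol/kg

CA = [HCO3⁻] + 2[CO3²⁻] = (α₁ + 2α₂)·DIC
At pH 8.29: [H⁺]/K1 = 10^-2.09 = 0.0081283, K2/[H⁺] = 10^-0.99 = 0.10233
α₁ = 1/(1 + 0.0081283 + 0.10233) = 1/1.1105 = 0.9005; α₂ = α₁·K2/[H⁺] = 0.09215
α₁ + 2α₂ = 1.0848
CA = 1.0848 × 2.19 = 2.38 mmol/kg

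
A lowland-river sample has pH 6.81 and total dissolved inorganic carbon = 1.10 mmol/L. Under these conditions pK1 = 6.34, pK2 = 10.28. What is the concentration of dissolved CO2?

α₀ = 1 / (1 + K1/[H⁺] + K1K2/[H⁺]²) = 1 / (1 + 10^+0.47 + 10^-3.00)
   = 1 / (1 + 2.9512 + 0.0010000) = 1/3.9522 = 0.2530
[CO2*] = α₀ × DIC = 0.2530 × 1.10 = 0.278 mmol/L

[CO2*] = 0.278 mmol/L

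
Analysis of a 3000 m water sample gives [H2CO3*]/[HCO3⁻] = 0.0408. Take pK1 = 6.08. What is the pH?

From K1 = [H⁺][HCO3⁻]/[H2CO3*]:  pH = pK1 − log₁₀([H2CO3*]/[HCO3⁻])
log₁₀(0.0408) = -1.389
pH = 6.08 − (-1.389) = 7.47

pH = 7.47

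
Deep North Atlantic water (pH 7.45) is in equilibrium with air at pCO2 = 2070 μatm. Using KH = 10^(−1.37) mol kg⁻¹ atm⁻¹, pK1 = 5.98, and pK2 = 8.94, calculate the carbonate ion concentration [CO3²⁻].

[CO2*] = KH · pCO2 = 10^(−1.37) × 2070×10^-6 = 8.830×10^-5 mol/kg
α₀ = 1/(1 + K1/[H⁺] + K1K2/[H⁺]²) = 1/(1 + 10^+1.47 + 10^-0.02) = 0.03178
DIC = [CO2*]/α₀ = 8.830×10^-5 / 0.03178 = 2.779 mmol/kg
[CO3²⁻] = α₂·DIC; α₂ = 0.03035, so [CO3²⁻] = 0.03035 × 2.779 = 0.0843 mmol/kg

[CO3²⁻] = 0.0843 mmol/kg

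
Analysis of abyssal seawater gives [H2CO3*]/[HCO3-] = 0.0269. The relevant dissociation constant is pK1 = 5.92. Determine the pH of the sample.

From K1 = [H⁺][HCO3-]/[H2CO3*]:  pH = pK1 − log₁₀([H2CO3*]/[HCO3-])
log₁₀(0.0269) = -1.570
pH = 5.92 − (-1.570) = 7.49

pH = 7.49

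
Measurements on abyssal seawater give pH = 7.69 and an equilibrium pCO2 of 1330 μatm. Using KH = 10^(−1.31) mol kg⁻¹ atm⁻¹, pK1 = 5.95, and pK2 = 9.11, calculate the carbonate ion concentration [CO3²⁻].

[CO3²⁻] = 0.136 mmol/kg

[CO2*] = KH · pCO2 = 10^(−1.31) × 1330×10^-6 = 6.514×10^-5 mol/kg
α₀ = 1/(1 + K1/[H⁺] + K1K2/[H⁺]²) = 1/(1 + 10^+1.74 + 10^+0.32) = 0.01723
DIC = [CO2*]/α₀ = 6.514×10^-5 / 0.01723 = 3.781 mmol/kg
[CO3²⁻] = α₂·DIC; α₂ = 0.03600, so [CO3²⁻] = 0.03600 × 3.781 = 0.136 mmol/kg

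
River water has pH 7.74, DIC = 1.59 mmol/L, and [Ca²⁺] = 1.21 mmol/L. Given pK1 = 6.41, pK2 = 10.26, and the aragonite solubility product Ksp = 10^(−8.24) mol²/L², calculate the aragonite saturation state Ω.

α₂ = 1 / (1 + [H⁺]/K2 + [H⁺]²/(K1K2)) = 1 / (1 + 10^+2.52 + 10^+1.19)
   = 1 / (1 + 331.13 + 15.488) = 1/347.62 = 0.002877
[CO3²⁻] = α₂ × DIC = 0.002877 × 1.59 = 0.004574 mmol/L = 4.574 μmol/L
Ksp = 10^(−8.24) = 5.754×10^-9
Ω = [Ca²⁺][CO3²⁻]/Ksp = (1.21×10^-3)(4.574×10^-6) / 5.754×10^-9 = 0.962

Ω = 0.962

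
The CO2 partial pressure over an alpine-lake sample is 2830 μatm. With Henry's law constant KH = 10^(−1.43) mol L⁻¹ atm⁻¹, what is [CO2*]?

[CO2*] = 105 μmol/L

KH = 10^(−1.43) = 3.715×10^-2 mol L⁻¹ atm⁻¹
[CO2*] = KH · pCO2 = 3.715×10^-2 × 2830×10^-6 atm = 1.05×10^-4 mol/L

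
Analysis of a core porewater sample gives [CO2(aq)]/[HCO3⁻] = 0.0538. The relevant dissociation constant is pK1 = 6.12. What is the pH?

pH = 7.39

From K1 = [H⁺][HCO3⁻]/[CO2(aq)]:  pH = pK1 − log₁₀([CO2(aq)]/[HCO3⁻])
log₁₀(0.0538) = -1.269
pH = 6.12 − (-1.269) = 7.39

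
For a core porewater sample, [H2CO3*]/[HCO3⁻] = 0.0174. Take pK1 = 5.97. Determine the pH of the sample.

From K1 = [H⁺][HCO3⁻]/[H2CO3*]:  pH = pK1 − log₁₀([H2CO3*]/[HCO3⁻])
log₁₀(0.0174) = -1.759
pH = 5.97 − (-1.759) = 7.73

pH = 7.73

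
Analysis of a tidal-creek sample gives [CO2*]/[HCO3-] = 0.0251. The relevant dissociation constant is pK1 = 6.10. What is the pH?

pH = 7.70

From K1 = [H⁺][HCO3-]/[CO2*]:  pH = pK1 − log₁₀([CO2*]/[HCO3-])
log₁₀(0.0251) = -1.600
pH = 6.10 − (-1.600) = 7.70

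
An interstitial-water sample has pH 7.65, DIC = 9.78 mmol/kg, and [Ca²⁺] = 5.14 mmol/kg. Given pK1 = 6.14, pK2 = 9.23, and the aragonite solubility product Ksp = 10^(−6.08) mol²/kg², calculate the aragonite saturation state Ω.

Ω = 1.50

α₂ = 1 / (1 + [H⁺]/K2 + [H⁺]²/(K1K2)) = 1 / (1 + 10^+1.58 + 10^+0.07)
   = 1 / (1 + 38.019 + 1.1749) = 1/40.194 = 0.02488
[CO3²⁻] = α₂ × DIC = 0.02488 × 9.78 = 0.2433 mmol/kg
Ksp = 10^(−6.08) = 8.318×10^-7
Ω = [Ca²⁺][CO3²⁻]/Ksp = (5.14×10^-3)(2.433×10^-4) / 8.318×10^-7 = 1.50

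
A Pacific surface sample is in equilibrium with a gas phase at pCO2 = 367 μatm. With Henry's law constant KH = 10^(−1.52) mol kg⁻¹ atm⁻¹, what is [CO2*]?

[CO2*] = 11.1 μmol/kg

KH = 10^(−1.52) = 3.020×10^-2 mol kg⁻¹ atm⁻¹
[CO2*] = KH · pCO2 = 3.020×10^-2 × 367×10^-6 atm = 1.11×10^-5 mol/kg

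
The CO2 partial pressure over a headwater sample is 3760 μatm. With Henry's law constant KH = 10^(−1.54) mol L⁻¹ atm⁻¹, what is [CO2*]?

KH = 10^(−1.54) = 2.884×10^-2 mol L⁻¹ atm⁻¹
[CO2*] = KH · pCO2 = 2.884×10^-2 × 3760×10^-6 atm = 1.08×10^-4 mol/L

[CO2*] = 108 μmol/L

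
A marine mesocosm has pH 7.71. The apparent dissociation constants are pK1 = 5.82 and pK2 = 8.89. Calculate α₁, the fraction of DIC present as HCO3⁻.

α₁ = 1 / (1 + [H⁺]/K1 + K2/[H⁺]) = 1 / (1 + 10^-1.89 + 10^-1.18)
   = 1 / (1 + 0.012882 + 0.066069) = 1/1.0790 = 0.9268

α₁ = 0.927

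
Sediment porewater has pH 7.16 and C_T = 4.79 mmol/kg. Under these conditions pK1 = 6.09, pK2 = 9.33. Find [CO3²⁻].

α₂ = 1 / (1 + [H⁺]/K2 + [H⁺]²/(K1K2)) = 1 / (1 + 10^+2.17 + 10^+1.10)
   = 1 / (1 + 147.91 + 12.589) = 1/161.50 = 0.006192
[CO3²⁻] = α₂ × DIC = 0.006192 × 4.79 = 0.0297 mmol/kg

[CO3²⁻] = 0.0297 mmol/kg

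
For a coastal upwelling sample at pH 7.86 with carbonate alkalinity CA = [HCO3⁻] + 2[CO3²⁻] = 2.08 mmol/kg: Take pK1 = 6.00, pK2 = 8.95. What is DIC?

DIC = 1.96 mmol/kg

CA = [HCO3⁻] + 2[CO3²⁻] = (α₁ + 2α₂)·DIC
At pH 7.86: [H⁺]/K1 = 10^-1.86 = 0.013804, K2/[H⁺] = 10^-1.09 = 0.081283
α₁ = 1/(1 + 0.013804 + 0.081283) = 1/1.0951 = 0.9132; α₂ = α₁·K2/[H⁺] = 0.07423
α₁ + 2α₂ = 1.0616
DIC = CA / (α₁ + 2α₂) = 2.08 / 1.0616 = 1.96 mmol/kg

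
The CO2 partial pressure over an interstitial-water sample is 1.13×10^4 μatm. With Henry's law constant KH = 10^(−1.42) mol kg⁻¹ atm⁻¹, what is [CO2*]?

[CO2*] = 430 μmol/kg

KH = 10^(−1.42) = 3.802×10^-2 mol kg⁻¹ atm⁻¹
[CO2*] = KH · pCO2 = 3.802×10^-2 × 1.13×10^4×10^-6 atm = 4.30×10^-4 mol/kg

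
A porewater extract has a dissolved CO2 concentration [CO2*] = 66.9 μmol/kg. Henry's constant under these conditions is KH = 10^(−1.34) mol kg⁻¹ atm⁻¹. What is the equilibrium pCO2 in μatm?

KH = 10^(−1.34) = 4.571×10^-2 mol kg⁻¹ atm⁻¹
pCO2 = [CO2*]/KH = 66.9×10^-6 / 4.571×10^-2 = 1.46×10^-3 atm = 1460 μatm

pCO2 = 1460 μatm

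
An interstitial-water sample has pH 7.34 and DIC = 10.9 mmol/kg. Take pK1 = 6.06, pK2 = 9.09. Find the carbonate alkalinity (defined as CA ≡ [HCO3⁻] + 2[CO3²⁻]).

CA = 10.5 mmol/kg

CA = [HCO3⁻] + 2[CO3²⁻] = (α₁ + 2α₂)·DIC
At pH 7.34: [H⁺]/K1 = 10^-1.28 = 0.052481, K2/[H⁺] = 10^-1.75 = 0.017783
α₁ = 1/(1 + 0.052481 + 0.017783) = 1/1.0703 = 0.9343; α₂ = α₁·K2/[H⁺] = 0.01662
α₁ + 2α₂ = 0.9676
CA = 0.9676 × 10.9 = 10.5 mmol/kg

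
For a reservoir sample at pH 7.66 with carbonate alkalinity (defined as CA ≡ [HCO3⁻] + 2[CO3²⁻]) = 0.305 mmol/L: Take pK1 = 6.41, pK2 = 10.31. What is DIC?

CA = [HCO3⁻] + 2[CO3²⁻] = (α₁ + 2α₂)·DIC
At pH 7.66: [H⁺]/K1 = 10^-1.25 = 0.056234, K2/[H⁺] = 10^-2.65 = 0.0022387
α₁ = 1/(1 + 0.056234 + 0.0022387) = 1/1.0585 = 0.9448; α₂ = α₁·K2/[H⁺] = 0.002115
α₁ + 2α₂ = 0.9490
DIC = CA / (α₁ + 2α₂) = 0.305 / 0.9490 = 0.321 mmol/L

DIC = 0.321 mmol/L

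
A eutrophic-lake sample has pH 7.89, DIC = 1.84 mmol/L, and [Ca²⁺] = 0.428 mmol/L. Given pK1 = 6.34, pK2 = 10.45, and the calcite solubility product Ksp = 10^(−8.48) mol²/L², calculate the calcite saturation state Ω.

α₂ = 1 / (1 + [H⁺]/K2 + [H⁺]²/(K1K2)) = 1 / (1 + 10^+2.56 + 10^+1.01)
   = 1 / (1 + 363.08 + 10.233) = 1/374.31 = 0.002672
[CO3²⁻] = α₂ × DIC = 0.002672 × 1.84 = 0.004916 mmol/L = 4.916 μmol/L
Ksp = 10^(−8.48) = 3.311×10^-9
Ω = [Ca²⁺][CO3²⁻]/Ksp = (0.428×10^-3)(4.916×10^-6) / 3.311×10^-9 = 0.635

Ω = 0.635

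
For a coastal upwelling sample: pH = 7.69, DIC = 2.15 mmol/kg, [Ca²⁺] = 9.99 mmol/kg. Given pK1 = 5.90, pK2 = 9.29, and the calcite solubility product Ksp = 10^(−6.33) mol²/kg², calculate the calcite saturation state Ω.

Ω = 1.11

α₂ = 1 / (1 + [H⁺]/K2 + [H⁺]²/(K1K2)) = 1 / (1 + 10^+1.60 + 10^-0.19)
   = 1 / (1 + 39.811 + 0.64565) = 1/41.456 = 0.02412
[CO3²⁻] = α₂ × DIC = 0.02412 × 2.15 = 0.05186 mmol/kg
Ksp = 10^(−6.33) = 4.677×10^-7
Ω = [Ca²⁺][CO3²⁻]/Ksp = (9.99×10^-3)(5.186×10^-5) / 4.677×10^-7 = 1.11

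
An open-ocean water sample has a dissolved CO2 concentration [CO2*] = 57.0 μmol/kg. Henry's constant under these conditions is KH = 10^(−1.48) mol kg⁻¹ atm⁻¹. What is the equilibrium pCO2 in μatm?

KH = 10^(−1.48) = 3.311×10^-2 mol kg⁻¹ atm⁻¹
pCO2 = [CO2*]/KH = 57.0×10^-6 / 3.311×10^-2 = 1.72×10^-3 atm = 1720 μatm

pCO2 = 1720 μatm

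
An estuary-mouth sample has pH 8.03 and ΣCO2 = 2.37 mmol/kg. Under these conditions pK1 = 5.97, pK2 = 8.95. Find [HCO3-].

[HCO3⁻] = 2.10 mmol/kg

α₁ = 1 / (1 + [H⁺]/K1 + K2/[H⁺]) = 1 / (1 + 10^-2.06 + 10^-0.92)
   = 1 / (1 + 0.0087096 + 0.12023) = 1/1.1289 = 0.8858
[HCO3⁻] = α₁ × DIC = 0.8858 × 2.37 = 2.10 mmol/kg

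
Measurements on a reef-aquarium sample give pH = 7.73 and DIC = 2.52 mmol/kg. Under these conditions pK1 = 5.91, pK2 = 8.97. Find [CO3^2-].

[CO3²⁻] = 0.135 mmol/kg

α₂ = 1 / (1 + [H⁺]/K2 + [H⁺]²/(K1K2)) = 1 / (1 + 10^+1.24 + 10^-0.58)
   = 1 / (1 + 17.378 + 0.26303) = 1/18.641 = 0.05365
[CO3²⁻] = α₂ × DIC = 0.05365 × 2.52 = 0.135 mmol/kg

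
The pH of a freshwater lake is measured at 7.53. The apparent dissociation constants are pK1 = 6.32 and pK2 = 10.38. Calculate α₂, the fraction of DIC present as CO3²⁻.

α₂ = 0.00133

α₂ = 1 / (1 + [H⁺]/K2 + [H⁺]²/(K1K2)) = 1 / (1 + 10^+2.85 + 10^+1.64)
   = 1 / (1 + 707.95 + 43.652) = 1/752.60 = 0.001329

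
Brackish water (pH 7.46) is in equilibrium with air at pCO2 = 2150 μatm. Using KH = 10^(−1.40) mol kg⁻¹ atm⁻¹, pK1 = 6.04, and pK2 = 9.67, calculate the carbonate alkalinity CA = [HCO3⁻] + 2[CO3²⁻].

[CO2*] = KH · pCO2 = 10^(−1.40) × 2150×10^-6 = 8.559×10^-5 mol/kg
α₀ = 1/(1 + K1/[H⁺] + K1K2/[H⁺]²) = 1/(1 + 10^+1.42 + 10^-0.79) = 0.03641
DIC = [CO2*]/α₀ = 8.559×10^-5 / 0.03641 = 2.351 mmol/kg
CA = (α₁ + 2α₂)·DIC = (0.9577 + 2×0.005905) × 2.351 = 2.28 mmol/kg

CA = 2.28 mmol/kg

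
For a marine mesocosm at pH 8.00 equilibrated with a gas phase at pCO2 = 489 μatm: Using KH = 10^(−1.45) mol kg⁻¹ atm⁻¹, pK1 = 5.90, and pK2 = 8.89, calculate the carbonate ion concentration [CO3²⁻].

[CO2*] = KH · pCO2 = 10^(−1.45) × 489×10^-6 = 1.735×10^-5 mol/kg
α₀ = 1/(1 + K1/[H⁺] + K1K2/[H⁺]²) = 1/(1 + 10^+2.10 + 10^+1.21) = 0.006988
DIC = [CO2*]/α₀ = 1.735×10^-5 / 0.006988 = 2.483 mmol/kg
[CO3²⁻] = α₂·DIC; α₂ = 0.1133, so [CO3²⁻] = 0.1133 × 2.483 = 0.281 mmol/kg

[CO3²⁻] = 0.281 mmol/kg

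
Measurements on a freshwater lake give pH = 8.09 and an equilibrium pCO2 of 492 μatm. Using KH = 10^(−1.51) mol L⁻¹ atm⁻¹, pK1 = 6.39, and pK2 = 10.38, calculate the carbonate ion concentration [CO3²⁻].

[CO2*] = KH · pCO2 = 10^(−1.51) × 492×10^-6 = 1.520×10^-5 mol/L
α₀ = 1/(1 + K1/[H⁺] + K1K2/[H⁺]²) = 1/(1 + 10^+1.70 + 10^-0.59) = 0.01946
DIC = [CO2*]/α₀ = 1.520×10^-5 / 0.01946 = 0.7811 mmol/L
[CO3²⁻] = α₂·DIC; α₂ = 0.005003, so [CO3²⁻] = 0.005003 × 0.7811 = 0.00391 mmol/L = 3.91 μmol/L

[CO3²⁻] = 3.91 μmol/L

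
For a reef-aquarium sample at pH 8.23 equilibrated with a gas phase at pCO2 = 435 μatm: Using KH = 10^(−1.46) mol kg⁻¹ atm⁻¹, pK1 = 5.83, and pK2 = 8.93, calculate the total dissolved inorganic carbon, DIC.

DIC = 4.56 mmol/kg

[CO2*] = KH · pCO2 = 10^(−1.46) × 435×10^-6 = 1.508×10^-5 mol/kg
α₀ = 1/(1 + K1/[H⁺] + K1K2/[H⁺]²) = 1/(1 + 10^+2.40 + 10^+1.70) = 0.003308
DIC = [CO2*]/α₀ = 1.508×10^-5 / 0.003308 = 4.56 mmol/kg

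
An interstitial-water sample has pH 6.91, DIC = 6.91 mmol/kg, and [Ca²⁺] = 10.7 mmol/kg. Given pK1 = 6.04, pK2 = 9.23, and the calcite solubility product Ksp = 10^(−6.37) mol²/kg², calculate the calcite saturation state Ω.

α₂ = 1 / (1 + [H⁺]/K2 + [H⁺]²/(K1K2)) = 1 / (1 + 10^+2.32 + 10^+1.45)
   = 1 / (1 + 208.93 + 28.184) = 1/238.11 = 0.004200
[CO3²⁻] = α₂ × DIC = 0.004200 × 6.91 = 0.02902 mmol/kg
Ksp = 10^(−6.37) = 4.266×10^-7
Ω = [Ca²⁺][CO3²⁻]/Ksp = (10.7×10^-3)(2.902×10^-5) / 4.266×10^-7 = 0.728

Ω = 0.728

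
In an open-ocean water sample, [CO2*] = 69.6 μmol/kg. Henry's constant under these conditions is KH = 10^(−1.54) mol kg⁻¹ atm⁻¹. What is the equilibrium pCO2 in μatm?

KH = 10^(−1.54) = 2.884×10^-2 mol kg⁻¹ atm⁻¹
pCO2 = [CO2*]/KH = 69.6×10^-6 / 2.884×10^-2 = 2.41×10^-3 atm = 2410 μatm

pCO2 = 2410 μatm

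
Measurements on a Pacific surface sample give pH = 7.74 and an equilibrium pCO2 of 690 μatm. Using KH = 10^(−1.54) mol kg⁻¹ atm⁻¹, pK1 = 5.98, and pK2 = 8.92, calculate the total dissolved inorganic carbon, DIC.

DIC = 1.24 mmol/kg

[CO2*] = KH · pCO2 = 10^(−1.54) × 690×10^-6 = 1.990×10^-5 mol/kg
α₀ = 1/(1 + K1/[H⁺] + K1K2/[H⁺]²) = 1/(1 + 10^+1.76 + 10^+0.58) = 0.01604
DIC = [CO2*]/α₀ = 1.990×10^-5 / 0.01604 = 1.24 mmol/kg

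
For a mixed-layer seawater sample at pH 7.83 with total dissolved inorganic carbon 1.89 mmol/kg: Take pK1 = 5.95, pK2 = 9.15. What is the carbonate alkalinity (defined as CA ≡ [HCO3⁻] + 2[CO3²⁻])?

CA = 1.95 mmol/kg

CA = [HCO3⁻] + 2[CO3²⁻] = (α₁ + 2α₂)·DIC
At pH 7.83: [H⁺]/K1 = 10^-1.88 = 0.013183, K2/[H⁺] = 10^-1.32 = 0.047863
α₁ = 1/(1 + 0.013183 + 0.047863) = 1/1.0610 = 0.9425; α₂ = α₁·K2/[H⁺] = 0.04511
α₁ + 2α₂ = 1.0327
CA = 1.0327 × 1.89 = 1.95 mmol/kg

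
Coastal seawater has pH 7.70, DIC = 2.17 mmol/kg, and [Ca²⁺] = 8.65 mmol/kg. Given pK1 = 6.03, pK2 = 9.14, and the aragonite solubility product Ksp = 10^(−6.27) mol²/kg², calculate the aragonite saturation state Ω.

α₂ = 1 / (1 + [H⁺]/K2 + [H⁺]²/(K1K2)) = 1 / (1 + 10^+1.44 + 10^-0.23)
   = 1 / (1 + 27.542 + 0.58884) = 1/29.131 = 0.03433
[CO3²⁻] = α₂ × DIC = 0.03433 × 2.17 = 0.07449 mmol/kg
Ksp = 10^(−6.27) = 5.370×10^-7
Ω = [Ca²⁺][CO3²⁻]/Ksp = (8.65×10^-3)(7.449×10^-5) / 5.370×10^-7 = 1.20

Ω = 1.20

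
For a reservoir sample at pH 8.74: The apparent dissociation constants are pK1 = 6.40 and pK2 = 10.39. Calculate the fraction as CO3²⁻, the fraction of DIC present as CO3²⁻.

α₂ = 0.0218

α₂ = 1 / (1 + [H⁺]/K2 + [H⁺]²/(K1K2)) = 1 / (1 + 10^+1.65 + 10^-0.69)
   = 1 / (1 + 44.668 + 0.20417) = 1/45.873 = 0.02180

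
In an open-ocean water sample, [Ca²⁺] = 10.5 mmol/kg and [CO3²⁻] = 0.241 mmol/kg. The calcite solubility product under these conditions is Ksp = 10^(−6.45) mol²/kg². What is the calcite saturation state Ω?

Ω = 7.13

Ksp = 10^(−6.45) = 3.548×10^-7
Ω = [Ca²⁺][CO3²⁻]/Ksp = (10.5×10^-3)(0.241×10^-3) / 3.548×10^-7 = 7.13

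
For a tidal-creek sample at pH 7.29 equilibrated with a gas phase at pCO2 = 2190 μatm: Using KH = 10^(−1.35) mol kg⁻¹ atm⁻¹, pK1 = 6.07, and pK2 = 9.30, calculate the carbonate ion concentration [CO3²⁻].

[CO2*] = KH · pCO2 = 10^(−1.35) × 2190×10^-6 = 9.782×10^-5 mol/kg
α₀ = 1/(1 + K1/[H⁺] + K1K2/[H⁺]²) = 1/(1 + 10^+1.22 + 10^-0.79) = 0.05631
DIC = [CO2*]/α₀ = 9.782×10^-5 / 0.05631 = 1.737 mmol/kg
[CO3²⁻] = α₂·DIC; α₂ = 0.009133, so [CO3²⁻] = 0.009133 × 1.737 = 0.0159 mmol/kg = 15.9 μmol/kg

[CO3²⁻] = 15.9 μmol/kg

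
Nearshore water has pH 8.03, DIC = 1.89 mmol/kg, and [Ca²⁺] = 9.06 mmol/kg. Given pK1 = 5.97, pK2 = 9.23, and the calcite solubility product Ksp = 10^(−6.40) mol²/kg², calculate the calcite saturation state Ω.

Ω = 2.53

α₂ = 1 / (1 + [H⁺]/K2 + [H⁺]²/(K1K2)) = 1 / (1 + 10^+1.20 + 10^-0.86)
   = 1 / (1 + 15.849 + 0.13804) = 1/16.987 = 0.05887
[CO3²⁻] = α₂ × DIC = 0.05887 × 1.89 = 0.1113 mmol/kg
Ksp = 10^(−6.40) = 3.981×10^-7
Ω = [Ca²⁺][CO3²⁻]/Ksp = (9.06×10^-3)(1.113×10^-4) / 3.981×10^-7 = 2.53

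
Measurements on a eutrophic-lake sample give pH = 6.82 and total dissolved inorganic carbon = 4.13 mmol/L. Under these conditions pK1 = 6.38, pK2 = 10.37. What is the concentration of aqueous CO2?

[CO2*] = 1.10 mmol/L

α₀ = 1 / (1 + K1/[H⁺] + K1K2/[H⁺]²) = 1 / (1 + 10^+0.44 + 10^-3.11)
   = 1 / (1 + 2.7542 + 0.00077625) = 1/3.7550 = 0.2663
[CO2*] = α₀ × DIC = 0.2663 × 4.13 = 1.10 mmol/L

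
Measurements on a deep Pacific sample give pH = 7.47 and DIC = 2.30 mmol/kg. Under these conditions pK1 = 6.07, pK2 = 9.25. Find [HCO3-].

α₁ = 1 / (1 + [H⁺]/K1 + K2/[H⁺]) = 1 / (1 + 10^-1.40 + 10^-1.78)
   = 1 / (1 + 0.039811 + 0.016596) = 1/1.0564 = 0.9466
[HCO3⁻] = α₁ × DIC = 0.9466 × 2.30 = 2.18 mmol/kg

[HCO3⁻] = 2.18 mmol/kg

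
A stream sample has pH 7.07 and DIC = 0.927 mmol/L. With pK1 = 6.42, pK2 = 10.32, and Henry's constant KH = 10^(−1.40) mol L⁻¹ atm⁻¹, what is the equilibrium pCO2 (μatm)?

α₀ = 1 / (1 + K1/[H⁺] + K1K2/[H⁺]²) = 1 / (1 + 10^+0.65 + 10^-2.60)
   = 1 / (1 + 4.4668 + 0.0025119) = 1/5.4693 = 0.1828
[CO2*] = α₀ × DIC = 0.1828 × 0.927 = 0.1695 mmol/L
pCO2 = [CO2*]/KH = 1.695×10^-4 / 3.981×10^-2 = 4260 μatm

pCO2 = 4260 μatm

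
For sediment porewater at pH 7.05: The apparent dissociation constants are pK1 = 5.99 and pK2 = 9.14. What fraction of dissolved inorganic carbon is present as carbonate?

α₂ = 1 / (1 + [H⁺]/K2 + [H⁺]²/(K1K2)) = 1 / (1 + 10^+2.09 + 10^+1.03)
   = 1 / (1 + 123.03 + 10.715) = 1/134.74 = 0.007422

α₂ = 0.00742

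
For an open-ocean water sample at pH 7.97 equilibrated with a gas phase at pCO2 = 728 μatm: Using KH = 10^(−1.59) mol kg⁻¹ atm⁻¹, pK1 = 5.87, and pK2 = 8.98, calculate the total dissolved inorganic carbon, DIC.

DIC = 2.60 mmol/kg

[CO2*] = KH · pCO2 = 10^(−1.59) × 728×10^-6 = 1.871×10^-5 mol/kg
α₀ = 1/(1 + K1/[H⁺] + K1K2/[H⁺]²) = 1/(1 + 10^+2.10 + 10^+1.09) = 0.007184
DIC = [CO2*]/α₀ = 1.871×10^-5 / 0.007184 = 2.60 mmol/kg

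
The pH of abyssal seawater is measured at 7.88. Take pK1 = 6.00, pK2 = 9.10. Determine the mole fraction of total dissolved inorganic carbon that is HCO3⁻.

α₁ = 0.932

α₁ = 1 / (1 + [H⁺]/K1 + K2/[H⁺]) = 1 / (1 + 10^-1.88 + 10^-1.22)
   = 1 / (1 + 0.013183 + 0.060256) = 1/1.0734 = 0.9316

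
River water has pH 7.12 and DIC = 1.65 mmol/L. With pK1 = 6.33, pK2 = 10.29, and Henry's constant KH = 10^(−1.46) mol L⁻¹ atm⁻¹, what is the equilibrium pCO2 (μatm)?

α₀ = 1 / (1 + K1/[H⁺] + K1K2/[H⁺]²) = 1 / (1 + 10^+0.79 + 10^-2.38)
   = 1 / (1 + 6.1660 + 0.0041687) = 1/7.1701 = 0.1395
[CO2*] = α₀ × DIC = 0.1395 × 1.65 = 0.2301 mmol/L
pCO2 = [CO2*]/KH = 2.301×10^-4 / 3.467×10^-2 = 6640 μatm

pCO2 = 6640 μatm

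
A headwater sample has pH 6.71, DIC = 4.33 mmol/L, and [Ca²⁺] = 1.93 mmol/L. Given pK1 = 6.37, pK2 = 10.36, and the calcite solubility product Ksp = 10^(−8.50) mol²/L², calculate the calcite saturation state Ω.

α₂ = 1 / (1 + [H⁺]/K2 + [H⁺]²/(K1K2)) = 1 / (1 + 10^+3.65 + 10^+3.31)
   = 1 / (1 + 4466.8 + 2041.7) = 1/6509.6 = 0.0001536
[CO3²⁻] = α₂ × DIC = 0.0001536 × 4.33 = 0.0006652 mmol/L = 0.6652 μmol/L
Ksp = 10^(−8.50) = 3.162×10^-9
Ω = [Ca²⁺][CO3²⁻]/Ksp = (1.93×10^-3)(6.652×10^-7) / 3.162×10^-9 = 0.406

Ω = 0.406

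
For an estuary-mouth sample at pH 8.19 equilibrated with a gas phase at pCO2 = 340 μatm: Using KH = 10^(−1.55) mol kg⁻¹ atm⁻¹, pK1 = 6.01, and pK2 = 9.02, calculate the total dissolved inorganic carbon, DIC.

[CO2*] = KH · pCO2 = 10^(−1.55) × 340×10^-6 = 9.583×10^-6 mol/kg
α₀ = 1/(1 + K1/[H⁺] + K1K2/[H⁺]²) = 1/(1 + 10^+2.18 + 10^+1.35) = 0.005723
DIC = [CO2*]/α₀ = 9.583×10^-6 / 0.005723 = 1.67 mmol/kg

DIC = 1.67 mmol/kg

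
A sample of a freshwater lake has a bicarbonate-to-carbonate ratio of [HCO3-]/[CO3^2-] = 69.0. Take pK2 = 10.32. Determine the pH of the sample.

pH = 8.48

From K2 = [H⁺][CO3^2-]/[HCO3-]:  pH = pK2 − log₁₀([HCO3-]/[CO3^2-])
log₁₀(69.0) = +1.839
pH = 10.32 − (+1.839) = 8.48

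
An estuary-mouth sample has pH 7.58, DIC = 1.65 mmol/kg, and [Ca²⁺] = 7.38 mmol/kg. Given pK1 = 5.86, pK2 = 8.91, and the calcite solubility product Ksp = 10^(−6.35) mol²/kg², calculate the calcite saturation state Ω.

α₂ = 1 / (1 + [H⁺]/K2 + [H⁺]²/(K1K2)) = 1 / (1 + 10^+1.33 + 10^-0.39)
   = 1 / (1 + 21.380 + 0.40738) = 1/22.787 = 0.04388
[CO3²⁻] = α₂ × DIC = 0.04388 × 1.65 = 0.07241 mmol/kg
Ksp = 10^(−6.35) = 4.467×10^-7
Ω = [Ca²⁺][CO3²⁻]/Ksp = (7.38×10^-3)(7.241×10^-5) / 4.467×10^-7 = 1.20

Ω = 1.20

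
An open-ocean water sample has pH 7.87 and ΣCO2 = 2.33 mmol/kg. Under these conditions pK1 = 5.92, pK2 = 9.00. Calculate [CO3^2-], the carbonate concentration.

[CO3²⁻] = 0.159 mmol/kg

α₂ = 1 / (1 + [H⁺]/K2 + [H⁺]²/(K1K2)) = 1 / (1 + 10^+1.13 + 10^-0.82)
   = 1 / (1 + 13.490 + 0.15136) = 1/14.641 = 0.06830
[CO3²⁻] = α₂ × DIC = 0.06830 × 2.33 = 0.159 mmol/kg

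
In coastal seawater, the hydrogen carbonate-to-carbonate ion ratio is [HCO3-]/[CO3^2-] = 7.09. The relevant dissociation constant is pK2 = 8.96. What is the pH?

pH = 8.11

From K2 = [H⁺][CO3^2-]/[HCO3-]:  pH = pK2 − log₁₀([HCO3-]/[CO3^2-])
log₁₀(7.09) = +0.851
pH = 8.96 − (+0.851) = 8.11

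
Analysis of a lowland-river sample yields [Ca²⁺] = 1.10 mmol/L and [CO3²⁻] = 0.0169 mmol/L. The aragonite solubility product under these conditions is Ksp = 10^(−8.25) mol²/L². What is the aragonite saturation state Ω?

Ksp = 10^(−8.25) = 5.623×10^-9
Ω = [Ca²⁺][CO3²⁻]/Ksp = (1.10×10^-3)(0.0169×10^-3) / 5.623×10^-9 = 3.31

Ω = 3.31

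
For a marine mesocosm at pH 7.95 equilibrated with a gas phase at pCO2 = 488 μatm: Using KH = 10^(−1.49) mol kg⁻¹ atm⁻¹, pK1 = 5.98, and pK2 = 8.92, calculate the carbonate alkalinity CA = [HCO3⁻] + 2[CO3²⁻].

[CO2*] = KH · pCO2 = 10^(−1.49) × 488×10^-6 = 1.579×10^-5 mol/kg
α₀ = 1/(1 + K1/[H⁺] + K1K2/[H⁺]²) = 1/(1 + 10^+1.97 + 10^+1.00) = 0.009585
DIC = [CO2*]/α₀ = 1.579×10^-5 / 0.009585 = 1.647 mmol/kg
CA = (α₁ + 2α₂)·DIC = (0.8946 + 2×0.09585) × 1.647 = 1.79 mmol/kg

CA = 1.79 mmol/kg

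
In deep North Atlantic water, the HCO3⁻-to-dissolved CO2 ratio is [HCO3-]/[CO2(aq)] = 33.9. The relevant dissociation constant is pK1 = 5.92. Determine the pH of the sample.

From K1 = [H⁺][HCO3-]/[CO2(aq)]:  pH = pK1 + log₁₀([HCO3-]/[CO2(aq)])
log₁₀(33.9) = +1.530
pH = 5.92 + (+1.530) = 7.45

pH = 7.45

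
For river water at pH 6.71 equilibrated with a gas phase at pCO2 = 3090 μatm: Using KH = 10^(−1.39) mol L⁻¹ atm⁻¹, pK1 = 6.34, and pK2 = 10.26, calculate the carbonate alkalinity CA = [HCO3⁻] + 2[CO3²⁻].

CA = 0.295 mmol/L

[CO2*] = KH · pCO2 = 10^(−1.39) × 3090×10^-6 = 1.259×10^-4 mol/L
α₀ = 1/(1 + K1/[H⁺] + K1K2/[H⁺]²) = 1/(1 + 10^+0.37 + 10^-3.18) = 0.2990
DIC = [CO2*]/α₀ = 1.259×10^-4 / 0.2990 = 0.4211 mmol/L
CA = (α₁ + 2α₂)·DIC = (0.7008 + 2×0.0001975) × 0.4211 = 0.295 mmol/L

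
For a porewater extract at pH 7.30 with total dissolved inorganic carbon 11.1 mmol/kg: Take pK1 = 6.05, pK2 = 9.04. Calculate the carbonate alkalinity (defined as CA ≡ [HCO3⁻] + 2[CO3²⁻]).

CA = 10.7 mmol/kg

CA = [HCO3⁻] + 2[CO3²⁻] = (α₁ + 2α₂)·DIC
At pH 7.30: [H⁺]/K1 = 10^-1.25 = 0.056234, K2/[H⁺] = 10^-1.74 = 0.018197
α₁ = 1/(1 + 0.056234 + 0.018197) = 1/1.0744 = 0.9307; α₂ = α₁·K2/[H⁺] = 0.01694
α₁ + 2α₂ = 0.9646
CA = 0.9646 × 11.1 = 10.7 mmol/kg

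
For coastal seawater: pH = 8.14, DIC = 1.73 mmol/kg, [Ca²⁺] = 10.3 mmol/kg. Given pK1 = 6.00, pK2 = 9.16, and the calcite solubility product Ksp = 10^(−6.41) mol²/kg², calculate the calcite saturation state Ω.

Ω = 3.97

α₂ = 1 / (1 + [H⁺]/K2 + [H⁺]²/(K1K2)) = 1 / (1 + 10^+1.02 + 10^-1.12)
   = 1 / (1 + 10.471 + 0.075858) = 1/11.547 = 0.08660
[CO3²⁻] = α₂ × DIC = 0.08660 × 1.73 = 0.1498 mmol/kg
Ksp = 10^(−6.41) = 3.890×10^-7
Ω = [Ca²⁺][CO3²⁻]/Ksp = (10.3×10^-3)(1.498×10^-4) / 3.890×10^-7 = 3.97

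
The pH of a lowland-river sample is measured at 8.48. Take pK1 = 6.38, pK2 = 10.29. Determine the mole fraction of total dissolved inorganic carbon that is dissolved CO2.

α₀ = 0.00776

α₀ = 1 / (1 + K1/[H⁺] + K1K2/[H⁺]²) = 1 / (1 + 10^+2.10 + 10^+0.29)
   = 1 / (1 + 125.89 + 1.9498) = 1/128.84 = 0.007761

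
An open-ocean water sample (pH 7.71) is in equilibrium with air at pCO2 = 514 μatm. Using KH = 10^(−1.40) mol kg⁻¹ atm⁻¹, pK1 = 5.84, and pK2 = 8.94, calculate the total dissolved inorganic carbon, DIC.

DIC = 1.63 mmol/kg

[CO2*] = KH · pCO2 = 10^(−1.40) × 514×10^-6 = 2.046×10^-5 mol/kg
α₀ = 1/(1 + K1/[H⁺] + K1K2/[H⁺]²) = 1/(1 + 10^+1.87 + 10^+0.64) = 0.01258
DIC = [CO2*]/α₀ = 2.046×10^-5 / 0.01258 = 1.63 mmol/kg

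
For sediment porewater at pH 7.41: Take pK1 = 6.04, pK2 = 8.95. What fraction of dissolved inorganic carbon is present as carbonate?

α₂ = 1 / (1 + [H⁺]/K2 + [H⁺]²/(K1K2)) = 1 / (1 + 10^+1.54 + 10^+0.17)
   = 1 / (1 + 34.674 + 1.4791) = 1/37.153 = 0.02692

α₂ = 0.0269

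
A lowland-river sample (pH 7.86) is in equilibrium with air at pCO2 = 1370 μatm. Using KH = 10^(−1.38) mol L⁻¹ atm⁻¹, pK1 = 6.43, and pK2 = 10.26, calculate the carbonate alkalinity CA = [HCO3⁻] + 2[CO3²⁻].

[CO2*] = KH · pCO2 = 10^(−1.38) × 1370×10^-6 = 5.711×10^-5 mol/L
α₀ = 1/(1 + K1/[H⁺] + K1K2/[H⁺]²) = 1/(1 + 10^+1.43 + 10^-0.97) = 0.03569
DIC = [CO2*]/α₀ = 5.711×10^-5 / 0.03569 = 1.600 mmol/L
CA = (α₁ + 2α₂)·DIC = (0.9605 + 2×0.003824) × 1.600 = 1.55 mmol/L

CA = 1.55 mmol/L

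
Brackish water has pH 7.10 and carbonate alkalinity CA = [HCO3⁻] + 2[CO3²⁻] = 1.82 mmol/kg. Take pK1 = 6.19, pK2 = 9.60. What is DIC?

DIC = 2.04 mmol/kg

CA = [HCO3⁻] + 2[CO3²⁻] = (α₁ + 2α₂)·DIC
At pH 7.10: [H⁺]/K1 = 10^-0.91 = 0.12303, K2/[H⁺] = 10^-2.50 = 0.0031623
α₁ = 1/(1 + 0.12303 + 0.0031623) = 1/1.1262 = 0.8880; α₂ = α₁·K2/[H⁺] = 0.002808
α₁ + 2α₂ = 0.8936
DIC = CA / (α₁ + 2α₂) = 1.82 / 0.8936 = 2.04 mmol/kg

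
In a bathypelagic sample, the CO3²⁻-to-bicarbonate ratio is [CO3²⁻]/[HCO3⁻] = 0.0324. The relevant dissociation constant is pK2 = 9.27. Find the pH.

pH = 7.78

From K2 = [H⁺][CO3²⁻]/[HCO3⁻]:  pH = pK2 + log₁₀([CO3²⁻]/[HCO3⁻])
log₁₀(0.0324) = -1.489
pH = 9.27 + (-1.489) = 7.78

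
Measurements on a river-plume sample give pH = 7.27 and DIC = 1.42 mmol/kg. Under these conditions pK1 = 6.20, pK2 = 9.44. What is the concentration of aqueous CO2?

[CO2*] = 0.111 mmol/kg

α₀ = 1 / (1 + K1/[H⁺] + K1K2/[H⁺]²) = 1 / (1 + 10^+1.07 + 10^-1.10)
   = 1 / (1 + 11.749 + 0.079433) = 1/12.828 = 0.07795
[CO2*] = α₀ × DIC = 0.07795 × 1.42 = 0.111 mmol/kg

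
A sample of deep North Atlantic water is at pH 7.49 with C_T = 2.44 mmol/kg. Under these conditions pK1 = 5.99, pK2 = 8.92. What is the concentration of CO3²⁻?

[CO3²⁻] = 0.0848 mmol/kg

α₂ = 1 / (1 + [H⁺]/K2 + [H⁺]²/(K1K2)) = 1 / (1 + 10^+1.43 + 10^-0.07)
   = 1 / (1 + 26.915 + 0.85114) = 1/28.766 = 0.03476
[CO3²⁻] = α₂ × DIC = 0.03476 × 2.44 = 0.0848 mmol/kg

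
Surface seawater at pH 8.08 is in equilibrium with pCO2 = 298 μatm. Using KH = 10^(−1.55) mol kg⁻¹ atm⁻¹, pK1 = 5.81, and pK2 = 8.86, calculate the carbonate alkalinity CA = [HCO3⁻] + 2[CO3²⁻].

CA = 2.08 mmol/kg

[CO2*] = KH · pCO2 = 10^(−1.55) × 298×10^-6 = 8.399×10^-6 mol/kg
α₀ = 1/(1 + K1/[H⁺] + K1K2/[H⁺]²) = 1/(1 + 10^+2.27 + 10^+1.49) = 0.004585
DIC = [CO2*]/α₀ = 8.399×10^-6 / 0.004585 = 1.832 mmol/kg
CA = (α₁ + 2α₂)·DIC = (0.8537 + 2×0.1417) × 1.832 = 2.08 mmol/kg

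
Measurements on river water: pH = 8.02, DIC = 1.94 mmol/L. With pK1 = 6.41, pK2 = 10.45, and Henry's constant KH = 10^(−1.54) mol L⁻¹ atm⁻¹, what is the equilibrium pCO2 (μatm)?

pCO2 = 1610 μatm

α₀ = 1 / (1 + K1/[H⁺] + K1K2/[H⁺]²) = 1 / (1 + 10^+1.61 + 10^-0.82)
   = 1 / (1 + 40.738 + 0.15136) = 1/41.889 = 0.02387
[CO2*] = α₀ × DIC = 0.02387 × 1.94 = 0.04631 mmol/L
pCO2 = [CO2*]/KH = 4.631×10^-5 / 2.884×10^-2 = 1610 μatm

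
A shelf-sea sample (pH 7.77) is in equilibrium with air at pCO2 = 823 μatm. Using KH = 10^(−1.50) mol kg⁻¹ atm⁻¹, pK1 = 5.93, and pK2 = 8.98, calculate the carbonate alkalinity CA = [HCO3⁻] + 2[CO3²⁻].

CA = 2.02 mmol/kg

[CO2*] = KH · pCO2 = 10^(−1.50) × 823×10^-6 = 2.603×10^-5 mol/kg
α₀ = 1/(1 + K1/[H⁺] + K1K2/[H⁺]²) = 1/(1 + 10^+1.84 + 10^+0.63) = 0.01343
DIC = [CO2*]/α₀ = 2.603×10^-5 / 0.01343 = 1.938 mmol/kg
CA = (α₁ + 2α₂)·DIC = (0.9293 + 2×0.05730) × 1.938 = 2.02 mmol/kg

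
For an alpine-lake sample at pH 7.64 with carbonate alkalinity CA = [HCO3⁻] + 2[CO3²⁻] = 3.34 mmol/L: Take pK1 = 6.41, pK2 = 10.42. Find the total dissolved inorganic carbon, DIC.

CA = [HCO3⁻] + 2[CO3²⁻] = (α₁ + 2α₂)·DIC
At pH 7.64: [H⁺]/K1 = 10^-1.23 = 0.058884, K2/[H⁺] = 10^-2.78 = 0.0016596
α₁ = 1/(1 + 0.058884 + 0.0016596) = 1/1.0605 = 0.9429; α₂ = α₁·K2/[H⁺] = 0.001565
α₁ + 2α₂ = 0.9460
DIC = CA / (α₁ + 2α₂) = 3.34 / 0.9460 = 3.53 mmol/L

DIC = 3.53 mmol/L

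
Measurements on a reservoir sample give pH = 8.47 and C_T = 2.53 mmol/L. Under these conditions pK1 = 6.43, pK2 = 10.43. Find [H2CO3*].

[CO2*] = 0.0226 mmol/L

α₀ = 1 / (1 + K1/[H⁺] + K1K2/[H⁺]²) = 1 / (1 + 10^+2.04 + 10^+0.08)
   = 1 / (1 + 109.65 + 1.2023) = 1/111.85 = 0.008941
[CO2*] = α₀ × DIC = 0.008941 × 2.53 = 0.0226 mmol/L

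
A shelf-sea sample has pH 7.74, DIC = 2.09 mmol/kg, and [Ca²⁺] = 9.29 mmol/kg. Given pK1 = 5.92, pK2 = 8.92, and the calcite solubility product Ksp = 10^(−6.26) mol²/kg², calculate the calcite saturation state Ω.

Ω = 2.16

α₂ = 1 / (1 + [H⁺]/K2 + [H⁺]²/(K1K2)) = 1 / (1 + 10^+1.18 + 10^-0.64)
   = 1 / (1 + 15.136 + 0.22909) = 1/16.365 = 0.06111
[CO3²⁻] = α₂ × DIC = 0.06111 × 2.09 = 0.1277 mmol/kg
Ksp = 10^(−6.26) = 5.495×10^-7
Ω = [Ca²⁺][CO3²⁻]/Ksp = (9.29×10^-3)(1.277×10^-4) / 5.495×10^-7 = 2.16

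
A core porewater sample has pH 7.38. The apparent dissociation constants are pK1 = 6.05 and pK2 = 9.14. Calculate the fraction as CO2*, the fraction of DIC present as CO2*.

α₀ = 1 / (1 + K1/[H⁺] + K1K2/[H⁺]²) = 1 / (1 + 10^+1.33 + 10^-0.43)
   = 1 / (1 + 21.380 + 0.37154) = 1/22.751 = 0.04395

α₀ = 0.0440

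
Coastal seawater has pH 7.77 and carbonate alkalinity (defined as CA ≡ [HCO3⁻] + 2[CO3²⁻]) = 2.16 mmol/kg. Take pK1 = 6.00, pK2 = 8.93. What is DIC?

DIC = 2.06 mmol/kg

CA = [HCO3⁻] + 2[CO3²⁻] = (α₁ + 2α₂)·DIC
At pH 7.77: [H⁺]/K1 = 10^-1.77 = 0.016982, K2/[H⁺] = 10^-1.16 = 0.069183
α₁ = 1/(1 + 0.016982 + 0.069183) = 1/1.0862 = 0.9207; α₂ = α₁·K2/[H⁺] = 0.06369
α₁ + 2α₂ = 1.0481
DIC = CA / (α₁ + 2α₂) = 2.16 / 1.0481 = 2.06 mmol/kg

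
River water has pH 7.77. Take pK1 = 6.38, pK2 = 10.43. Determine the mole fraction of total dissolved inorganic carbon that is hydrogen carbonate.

α₁ = 1 / (1 + [H⁺]/K1 + K2/[H⁺]) = 1 / (1 + 10^-1.39 + 10^-2.66)
   = 1 / (1 + 0.040738 + 0.0021878) = 1/1.0429 = 0.9588

α₁ = 0.959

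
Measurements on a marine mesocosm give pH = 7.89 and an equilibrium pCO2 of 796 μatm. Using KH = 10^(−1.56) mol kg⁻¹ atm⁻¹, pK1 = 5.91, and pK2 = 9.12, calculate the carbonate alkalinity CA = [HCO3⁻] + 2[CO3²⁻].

[CO2*] = KH · pCO2 = 10^(−1.56) × 796×10^-6 = 2.192×10^-5 mol/kg
α₀ = 1/(1 + K1/[H⁺] + K1K2/[H⁺]²) = 1/(1 + 10^+1.98 + 10^+0.75) = 0.009792
DIC = [CO2*]/α₀ = 2.192×10^-5 / 0.009792 = 2.239 mmol/kg
CA = (α₁ + 2α₂)·DIC = (0.9351 + 2×0.05507) × 2.239 = 2.34 mmol/kg

CA = 2.34 mmol/kg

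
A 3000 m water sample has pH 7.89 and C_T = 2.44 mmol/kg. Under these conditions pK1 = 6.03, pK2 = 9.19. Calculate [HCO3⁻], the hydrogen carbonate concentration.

α₁ = 1 / (1 + [H⁺]/K1 + K2/[H⁺]) = 1 / (1 + 10^-1.86 + 10^-1.30)
   = 1 / (1 + 0.013804 + 0.050119) = 1/1.0639 = 0.9399
[HCO3⁻] = α₁ × DIC = 0.9399 × 2.44 = 2.29 mmol/kg

[HCO3⁻] = 2.29 mmol/kg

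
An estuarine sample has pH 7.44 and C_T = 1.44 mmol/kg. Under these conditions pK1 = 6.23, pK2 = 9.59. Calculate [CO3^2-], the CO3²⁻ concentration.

α₂ = 1 / (1 + [H⁺]/K2 + [H⁺]²/(K1K2)) = 1 / (1 + 10^+2.15 + 10^+0.94)
   = 1 / (1 + 141.25 + 8.7096) = 1/150.96 = 0.006624
[CO3²⁻] = α₂ × DIC = 0.006624 × 1.44 = 0.00954 mmol/kg = 9.54 μmol/kg

[CO3²⁻] = 9.54 μmol/kg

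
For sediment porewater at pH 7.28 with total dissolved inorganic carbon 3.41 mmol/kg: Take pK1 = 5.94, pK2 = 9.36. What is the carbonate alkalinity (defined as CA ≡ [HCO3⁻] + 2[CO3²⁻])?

CA = 3.29 mmol/kg

CA = [HCO3⁻] + 2[CO3²⁻] = (α₁ + 2α₂)·DIC
At pH 7.28: [H⁺]/K1 = 10^-1.34 = 0.045709, K2/[H⁺] = 10^-2.08 = 0.0083176
α₁ = 1/(1 + 0.045709 + 0.0083176) = 1/1.0540 = 0.9487; α₂ = α₁·K2/[H⁺] = 0.007891
α₁ + 2α₂ = 0.9645
CA = 0.9645 × 3.41 = 3.29 mmol/kg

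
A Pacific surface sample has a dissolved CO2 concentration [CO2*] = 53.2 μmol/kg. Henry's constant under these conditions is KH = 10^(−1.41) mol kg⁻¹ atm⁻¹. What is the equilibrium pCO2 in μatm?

pCO2 = 1370 μatm

KH = 10^(−1.41) = 3.890×10^-2 mol kg⁻¹ atm⁻¹
pCO2 = [CO2*]/KH = 53.2×10^-6 / 3.890×10^-2 = 1.37×10^-3 atm = 1370 μatm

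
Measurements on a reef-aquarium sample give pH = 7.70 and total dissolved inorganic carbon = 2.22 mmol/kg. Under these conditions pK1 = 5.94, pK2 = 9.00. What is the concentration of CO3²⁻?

α₂ = 1 / (1 + [H⁺]/K2 + [H⁺]²/(K1K2)) = 1 / (1 + 10^+1.30 + 10^-0.46)
   = 1 / (1 + 19.953 + 0.34674) = 1/21.299 = 0.04695
[CO3²⁻] = α₂ × DIC = 0.04695 × 2.22 = 0.104 mmol/kg

[CO3²⁻] = 0.104 mmol/kg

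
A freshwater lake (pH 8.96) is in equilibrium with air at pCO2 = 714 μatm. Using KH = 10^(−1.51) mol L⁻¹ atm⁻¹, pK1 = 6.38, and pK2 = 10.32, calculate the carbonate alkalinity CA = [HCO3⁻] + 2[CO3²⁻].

CA = 9.12 mmol/L

[CO2*] = KH · pCO2 = 10^(−1.51) × 714×10^-6 = 2.206×10^-5 mol/L
α₀ = 1/(1 + K1/[H⁺] + K1K2/[H⁺]²) = 1/(1 + 10^+2.58 + 10^+1.22) = 0.002514
DIC = [CO2*]/α₀ = 2.206×10^-5 / 0.002514 = 8.777 mmol/L
CA = (α₁ + 2α₂)·DIC = (0.9558 + 2×0.04172) × 8.777 = 9.12 mmol/L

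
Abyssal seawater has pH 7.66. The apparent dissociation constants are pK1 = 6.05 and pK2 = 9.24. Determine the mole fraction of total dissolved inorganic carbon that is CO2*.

α₀ = 0.0234

α₀ = 1 / (1 + K1/[H⁺] + K1K2/[H⁺]²) = 1 / (1 + 10^+1.61 + 10^+0.03)
   = 1 / (1 + 40.738 + 1.0715) = 1/42.810 = 0.02336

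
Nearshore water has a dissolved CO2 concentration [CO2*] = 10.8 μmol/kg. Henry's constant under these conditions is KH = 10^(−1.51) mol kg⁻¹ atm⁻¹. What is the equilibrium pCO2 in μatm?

pCO2 = 349 μatm

KH = 10^(−1.51) = 3.090×10^-2 mol kg⁻¹ atm⁻¹
pCO2 = [CO2*]/KH = 10.8×10^-6 / 3.090×10^-2 = 3.49×10^-4 atm = 349 μatm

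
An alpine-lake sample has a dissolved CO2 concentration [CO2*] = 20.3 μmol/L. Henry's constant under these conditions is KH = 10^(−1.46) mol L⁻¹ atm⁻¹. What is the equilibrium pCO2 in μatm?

KH = 10^(−1.46) = 3.467×10^-2 mol L⁻¹ atm⁻¹
pCO2 = [CO2*]/KH = 20.3×10^-6 / 3.467×10^-2 = 5.85×10^-4 atm = 585 μatm

pCO2 = 585 μatm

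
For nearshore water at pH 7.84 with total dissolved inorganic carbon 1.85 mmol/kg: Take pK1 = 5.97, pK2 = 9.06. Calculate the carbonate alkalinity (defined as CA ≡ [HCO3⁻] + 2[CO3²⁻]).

CA = [HCO3⁻] + 2[CO3²⁻] = (α₁ + 2α₂)·DIC
At pH 7.84: [H⁺]/K1 = 10^-1.87 = 0.013490, K2/[H⁺] = 10^-1.22 = 0.060256
α₁ = 1/(1 + 0.013490 + 0.060256) = 1/1.0737 = 0.9313; α₂ = α₁·K2/[H⁺] = 0.05612
α₁ + 2α₂ = 1.0436
CA = 1.0436 × 1.85 = 1.93 mmol/kg

CA = 1.93 mmol/kg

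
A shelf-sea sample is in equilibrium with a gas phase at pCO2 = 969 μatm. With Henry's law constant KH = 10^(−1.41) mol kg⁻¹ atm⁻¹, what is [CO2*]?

[CO2*] = 37.7 μmol/kg

KH = 10^(−1.41) = 3.890×10^-2 mol kg⁻¹ atm⁻¹
[CO2*] = KH · pCO2 = 3.890×10^-2 × 969×10^-6 atm = 3.77×10^-5 mol/kg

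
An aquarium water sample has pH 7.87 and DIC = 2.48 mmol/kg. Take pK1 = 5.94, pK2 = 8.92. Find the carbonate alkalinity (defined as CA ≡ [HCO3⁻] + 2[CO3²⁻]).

CA = [HCO3⁻] + 2[CO3²⁻] = (α₁ + 2α₂)·DIC
At pH 7.87: [H⁺]/K1 = 10^-1.93 = 0.011749, K2/[H⁺] = 10^-1.05 = 0.089125
α₁ = 1/(1 + 0.011749 + 0.089125) = 1/1.1009 = 0.9084; α₂ = α₁·K2/[H⁺] = 0.08096
α₁ + 2α₂ = 1.0703
CA = 1.0703 × 2.48 = 2.65 mmol/kg

CA = 2.65 mmol/kg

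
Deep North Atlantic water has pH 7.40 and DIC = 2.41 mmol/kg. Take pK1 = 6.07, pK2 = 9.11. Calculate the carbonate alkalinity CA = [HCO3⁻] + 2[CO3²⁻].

CA = 2.35 mmol/kg

CA = [HCO3⁻] + 2[CO3²⁻] = (α₁ + 2α₂)·DIC
At pH 7.40: [H⁺]/K1 = 10^-1.33 = 0.046774, K2/[H⁺] = 10^-1.71 = 0.019498
α₁ = 1/(1 + 0.046774 + 0.019498) = 1/1.0663 = 0.9378; α₂ = α₁·K2/[H⁺] = 0.01829
α₁ + 2α₂ = 0.9744
CA = 0.9744 × 2.41 = 2.35 mmol/kg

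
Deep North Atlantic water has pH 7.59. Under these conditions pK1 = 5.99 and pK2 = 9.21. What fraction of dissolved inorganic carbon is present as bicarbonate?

α₁ = 1 / (1 + [H⁺]/K1 + K2/[H⁺]) = 1 / (1 + 10^-1.60 + 10^-1.62)
   = 1 / (1 + 0.025119 + 0.023988) = 1/1.0491 = 0.9532

α₁ = 0.953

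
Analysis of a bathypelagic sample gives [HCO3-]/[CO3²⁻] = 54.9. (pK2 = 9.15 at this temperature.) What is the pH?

pH = 7.41

From K2 = [H⁺][CO3²⁻]/[HCO3-]:  pH = pK2 − log₁₀([HCO3-]/[CO3²⁻])
log₁₀(54.9) = +1.740
pH = 9.15 − (+1.740) = 7.41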